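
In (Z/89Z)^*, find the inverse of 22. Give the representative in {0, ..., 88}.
22^(−1) ≡ 85 (mod 89)

Apply the extended Euclidean algorithm to (89, 22), tracking rows (r, s, t) with s·89 + t·22 = r. Each division r_prev = q·r_cur + r_new produces the new row as (previous row) − q·(current row):
  row A: (89, 1, 0)   [1·89 + 0·22 = 89]
  row B: (22, 0, 1)   [0·89 + 1·22 = 22]
  89 = 4·22 + 1   → row C = row A − 4·row B = (1, 1, −4)   [check: 1·89 − 4·22 = 1]
  22 = 22·1 + 0   → remainder 0, stop. gcd = 1 (last nonzero row C).
The gcd is 1, so 22 is invertible mod 89. The last nonzero row gives 1·89 − 4·22 = 1, so t = −4. So 22^(−1) ≡ −4 ≡ 85 (mod 89). Verify: 22 · 85 = 1870 ≡ 1 (mod 89). ✓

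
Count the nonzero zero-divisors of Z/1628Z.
Z/1628Z has 907 nonzero zero-divisors

In Z/1628Z each nonzero element is either a unit (gcd with 1628 is 1) or a zero-divisor (gcd > 1). The number of units is φ(1628): factorise 1628 = 2^2 · 11 · 37, so φ(1628) = (2^2 − 2^1) · (11 − 1) · (37 − 1) = 2 · 10 · 36 = 720. The nonzero elements number 1628 − 1 = 1627. Hence the nonzero zero-divisors number 1627 − 720 = 907.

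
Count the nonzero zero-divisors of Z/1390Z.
In Z/1390Z each nonzero element is either a unit (gcd with 1390 is 1) or a zero-divisor (gcd > 1). The number of units is φ(1390): factorise 1390 = 2 · 5 · 139, so φ(1390) = (2 − 1) · (5 − 1) · (139 − 1) = 1 · 4 · 138 = 552. The nonzero elements number 1390 − 1 = 1389. Hence the nonzero zero-divisors number 1389 − 552 = 837.

Final answer: Z/1390Z has 837 nonzero zero-divisors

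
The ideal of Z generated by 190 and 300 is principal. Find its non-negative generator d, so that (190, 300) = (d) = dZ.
(190, 300) = (10); d = 10

In the PID Z, (a, b) is generated by gcd(a, b). Compute gcd(300, 190) with the extended Euclidean algorithm, tracking rows (r, s, t) with s·300 + t·190 = r:
  row A: (300, 1, 0)   [1·300 + 0·190 = 300]
  row B: (190, 0, 1)   [0·300 + 1·190 = 190]
  300 = 1·190 + 110   → row C = row A − 1·row B = (110, 1, −1)   [check: 1·300 − 1·190 = 110]
  190 = 1·110 + 80   → row D = row B − 1·row C = (80, −1, 2)   [check: −1·300 + 2·190 = 80]
  110 = 1·80 + 30   → row E = row C − 1·row D = (30, 2, −3)   [check: 2·300 − 3·190 = 30]
  80 = 2·30 + 20   → row F = row D − 2·row E = (20, −5, 8)   [check: −5·300 + 8·190 = 20]
  30 = 1·20 + 10   → row G = row E − 1·row F = (10, 7, −11)   [check: 7·300 − 11·190 = 10]
  20 = 2·10 + 0   → remainder 0, stop. gcd = 10 (last nonzero row G).
So gcd(190, 300) = 10, with Bézout identity 7·300 − 11·190 = 10. Containment (⊇): the Bézout identity exhibits 10 as an element of (190, 300), giving (10) ⊆ (190, 300). Containment (⊆): since 10 | 190 and 10 | 300 (190 = 10·19, 300 = 10·30), every Z-linear combination of 190 and 300 is divisible by 10, so (190, 300) ⊆ (10). Therefore (190, 300) = (10), d = 10.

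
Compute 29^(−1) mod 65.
Apply the extended Euclidean algorithm to (65, 29), tracking rows (r, s, t) with s·65 + t·29 = r. Each division r_prev = q·r_cur + r_new produces the new row as (previous row) − q·(current row):
  row A: (65, 1, 0)   [1·65 + 0·29 = 65]
  row B: (29, 0, 1)   [0·65 + 1·29 = 29]
  65 = 2·29 + 7   → row C = row A − 2·row B = (7, 1, −2)   [check: 1·65 − 2·29 = 7]
  29 = 4·7 + 1   → row D = row B − 4·row C = (1, −4, 9)   [check: −4·65 + 9·29 = 1]
  7 = 7·1 + 0   → remainder 0, stop. gcd = 1 (last nonzero row D).
The gcd is 1, so 29 is invertible mod 65. The last nonzero row gives −4·65 + 9·29 = 1, so t = 9. So 29^(−1) ≡ 9 (mod 65). Verify: 29 · 9 = 261 ≡ 1 (mod 65). ✓

Final answer: 29^(−1) ≡ 9 (mod 65)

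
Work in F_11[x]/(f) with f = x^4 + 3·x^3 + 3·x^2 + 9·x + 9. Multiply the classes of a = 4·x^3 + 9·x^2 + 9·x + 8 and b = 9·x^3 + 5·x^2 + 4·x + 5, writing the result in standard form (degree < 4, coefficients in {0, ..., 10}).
a · b ≡ 2·x^3 + 3·x^2 + 8·x + 7 (mod f(x))

Multiply as integer polynomials: a · b = 36·x^6 + 101·x^5 + 142·x^4 + 173·x^3 + 121·x^2 + 77·x + 40. Reducing coefficients mod 11: a · b ≡ 3·x^6 + 2·x^5 + 10·x^4 + 8·x^3 + 7. Now divide by f(x) = x^4 + 3·x^3 + 3·x^2 + 9·x + 9 in F_11[x], eliminating the leading term at each step:
  leading term 3·x^6: subtract (3·x^2)·f(x) = 3·x^6 + 9·x^5 + 9·x^4 + 5·x^3 + 5·x^2, leaving 4·x^5 + x^4 + 3·x^3 + 6·x^2 + 7 (coefficients mod 11)
  leading term 4·x^5: subtract (4·x)·f(x) = 4·x^5 + x^4 + x^3 + 3·x^2 + 3·x, leaving 2·x^3 + 3·x^2 + 8·x + 7 (coefficients mod 11)
The degree is now < 4, so this is the remainder. Hence a · b ≡ 2·x^3 + 3·x^2 + 8·x + 7 in F_11[x]/(f).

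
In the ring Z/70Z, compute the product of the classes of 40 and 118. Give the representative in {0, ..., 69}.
Reduce the factors first: 118 ≡ 48 (mod 70), so 40 · 118 ≡ 40 · 48 (mod 70). 40 · 48 = 1920. Dividing by 70: 1920 = 27·70 + 30. So (40 · 118) mod 70 = 30.

Final answer: 30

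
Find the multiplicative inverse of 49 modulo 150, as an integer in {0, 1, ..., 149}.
Apply the extended Euclidean algorithm to (150, 49), tracking rows (r, s, t) with s·150 + t·49 = r. Each division r_prev = q·r_cur + r_new produces the new row as (previous row) − q·(current row):
  row A: (150, 1, 0)   [1·150 + 0·49 = 150]
  row B: (49, 0, 1)   [0·150 + 1·49 = 49]
  150 = 3·49 + 3   → row C = row A − 3·row B = (3, 1, −3)   [check: 1·150 − 3·49 = 3]
  49 = 16·3 + 1   → row D = row B − 16·row C = (1, −16, 49)   [check: −16·150 + 49·49 = 1]
  3 = 3·1 + 0   → remainder 0, stop. gcd = 1 (last nonzero row D).
The gcd is 1, so 49 is invertible mod 150. The last nonzero row gives −16·150 + 49·49 = 1, so t = 49. So 49^(−1) ≡ 49 (mod 150). Verify: 49 · 49 = 2401 ≡ 1 (mod 150). ✓

Final answer: 49^(−1) ≡ 49 (mod 150)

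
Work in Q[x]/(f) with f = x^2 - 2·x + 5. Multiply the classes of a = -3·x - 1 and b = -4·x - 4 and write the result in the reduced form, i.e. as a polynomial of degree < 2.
First multiply in Q[x] without reducing: a · b = 12·x^2 + 16·x + 4. Now divide by f(x) = x^2 - 2·x + 5, eliminating the leading term at each step:
  leading term 12·x^2: subtract (12)·f(x) = 12·x^2 - 24·x + 60, leaving 40·x - 56
The degree is now < 2, so this is the remainder. Hence a · b ≡ 40·x - 56 in Q[x]/(f).

Final answer: a · b ≡ 40·x - 56 (mod f(x))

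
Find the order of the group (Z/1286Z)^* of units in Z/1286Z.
|(Z/1286Z)^*| = 642

(Z/1286Z)^* consists of the classes a with gcd(a, 1286) = 1, so its order is φ(1286). φ is multiplicative, with φ(p^e) = p^e − p^(e−1). Factorise 1286 = 2 · 643. Then
  φ(1286) = (2 − 1) · (643 − 1) = 1 · 642 = 642.
Thus |(Z/1286Z)^*| = 642.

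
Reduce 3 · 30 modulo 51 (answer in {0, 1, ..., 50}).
Both factors are already reduced mod 51. 3 · 30 = 90. Dividing by 51: 90 = 1·51 + 39. So (3 · 30) mod 51 = 39.

Final answer: 39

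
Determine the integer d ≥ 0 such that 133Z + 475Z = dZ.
(133, 475) = (19); d = 19

In the PID Z, (a, b) is generated by gcd(a, b). Compute gcd(475, 133) with the extended Euclidean algorithm, tracking rows (r, s, t) with s·475 + t·133 = r:
  row A: (475, 1, 0)   [1·475 + 0·133 = 475]
  row B: (133, 0, 1)   [0·475 + 1·133 = 133]
  475 = 3·133 + 76   → row C = row A − 3·row B = (76, 1, −3)   [check: 1·475 − 3·133 = 76]
  133 = 1·76 + 57   → row D = row B − 1·row C = (57, −1, 4)   [check: −1·475 + 4·133 = 57]
  76 = 1·57 + 19   → row E = row C − 1·row D = (19, 2, −7)   [check: 2·475 − 7·133 = 19]
  57 = 3·19 + 0   → remainder 0, stop. gcd = 19 (last nonzero row E).
So gcd(133, 475) = 19, with Bézout identity 2·475 − 7·133 = 19. Containment (⊇): the Bézout identity exhibits 19 as an element of (133, 475), giving (19) ⊆ (133, 475). Containment (⊆): since 19 | 133 and 19 | 475 (133 = 19·7, 475 = 19·25), every Z-linear combination of 133 and 475 is divisible by 19, so (133, 475) ⊆ (19). Therefore (133, 475) = (19), d = 19.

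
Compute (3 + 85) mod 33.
22

Reduce the summands first: 85 ≡ 19 (mod 33), so 3 + 85 ≡ 3 + 19 (mod 33). 3 + 19 = 22; 22 = 0·33 + 22, so (3 + 85) mod 33 = 22.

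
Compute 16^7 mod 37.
Use repeated squaring. Binary(7) = 111. Walk through the bits of the exponent 7 left-to-right: at each bit after the leading one, square the running value, then multiply by 16 if the bit is 1 (always reducing mod 37):
  bit 1 = 1 (leading): start with 16.
  bit 2 = 1: square 16^2 = 256 ≡ 34; bit is 1, so multiply 34·16 = 544 ≡ 26 (mod 37).
  bit 3 = 1: square 26^2 = 676 ≡ 10; bit is 1, so multiply 10·16 = 160 ≡ 12 (mod 37).
Final value: 16^7 ≡ 12 (mod 37).

Final answer: 12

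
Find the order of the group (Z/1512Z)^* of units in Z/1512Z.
|(Z/1512Z)^*| = 432

(Z/1512Z)^* consists of the classes a with gcd(a, 1512) = 1, so its order is φ(1512). φ is multiplicative, with φ(p^e) = p^e − p^(e−1). Factorise 1512 = 2^3 · 3^3 · 7. Then
  φ(1512) = (2^3 − 2^2) · (3^3 − 3^2) · (7 − 1) = 4 · 18 · 6 = 432.
Thus |(Z/1512Z)^*| = 432.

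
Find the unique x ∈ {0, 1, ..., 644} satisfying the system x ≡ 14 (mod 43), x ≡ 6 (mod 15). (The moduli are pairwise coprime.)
x ≡ 186 (mod 645); the representative in [0, 645) is 186

The moduli 43, 15 are pairwise coprime, so by the CRT there is a unique solution mod 43·15 = 645.
Solve by successive substitution. Start with x ≡ 14 (mod 43).
  Combine with x ≡ 6 (mod 15): write x = 14 + 43·t and require 14 + 43·t ≡ 6 (mod 15), i.e. 43·t ≡ 6 − 14 ≡ 7 (mod 15). Since 43^(−1) ≡ 7 (mod 15) (43 ≡ 13 (mod 15)), t ≡ 7·7 ≡ 4 (mod 15). So x ≡ 14 + 43·4 = 186 (mod 645).
Unique solution in [0, 645): x = 186.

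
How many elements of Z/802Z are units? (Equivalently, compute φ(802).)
An element a ∈ Z/802Z is a unit iff gcd(a, 802) = 1, so the number of units is φ(802). φ is multiplicative, with φ(p^e) = p^e − p^(e−1). Factorise 802 = 2 · 401. Then
  φ(802) = (2 − 1) · (401 − 1) = 1 · 400 = 400.

Final answer: Z/802Z has φ(802) = 400 units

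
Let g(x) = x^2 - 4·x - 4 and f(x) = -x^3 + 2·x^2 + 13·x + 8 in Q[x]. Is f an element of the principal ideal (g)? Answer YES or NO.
NO

In Q[x] the ideal (g) consists of all multiples of g, so f ∈ (g) iff g | f, i.e. iff the remainder of f on division by g is 0. Divide f by g (g is monic, so eliminate the leading term of the running remainder at each step):
  leading term -x^3: subtract (-x)·g(x) = -x^3 + 4·x^2 + 4·x, leaving -2·x^2 + 9·x + 8
  leading term -2·x^2: subtract (-2)·g(x) = -2·x^2 + 8·x + 8, leaving x
The remainder r(x) = x ≠ 0 (and deg r < deg g), so g ∤ f, i.e. f ∉ (g).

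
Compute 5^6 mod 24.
Use repeated squaring. Binary(6) = 110. Walk through the bits of the exponent 6 left-to-right: at each bit after the leading one, square the running value, then multiply by 5 if the bit is 1 (always reducing mod 24):
  bit 1 = 1 (leading): start with 5.
  bit 2 = 1: square 5^2 = 25 ≡ 1; bit is 1, so multiply 1·5 = 5 (mod 24).
  bit 3 = 0: square 5^2 = 25 ≡ 1 (mod 24).
Final value: 5^6 ≡ 1 (mod 24).

Final answer: 1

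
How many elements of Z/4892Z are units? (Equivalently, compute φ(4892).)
Z/4892Z has φ(4892) = 2444 units

An element a ∈ Z/4892Z is a unit iff gcd(a, 4892) = 1, so the number of units is φ(4892). φ is multiplicative, with φ(p^e) = p^e − p^(e−1). Factorise 4892 = 2^2 · 1223. Then
  φ(4892) = (2^2 − 2^1) · (1223 − 1) = 2 · 1222 = 2444.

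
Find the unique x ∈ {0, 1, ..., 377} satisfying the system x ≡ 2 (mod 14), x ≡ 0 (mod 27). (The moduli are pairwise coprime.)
x ≡ 324 (mod 378); the representative in [0, 378) is 324

The moduli 14, 27 are pairwise coprime, so by the CRT there is a unique solution mod 14·27 = 378.
Solve by successive substitution. Start with x ≡ 2 (mod 14).
  Combine with x ≡ 0 (mod 27): write x = 2 + 14·t and require 2 + 14·t ≡ 0 (mod 27), i.e. 14·t ≡ 0 − 2 ≡ 25 (mod 27). Since 14^(−1) ≡ 2 (mod 27), t ≡ 2·25 ≡ 23 (mod 27). So x ≡ 2 + 14·23 = 324 (mod 378).
Unique solution in [0, 378): x = 324.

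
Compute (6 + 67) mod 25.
Reduce the summands first: 67 ≡ 17 (mod 25), so 6 + 67 ≡ 6 + 17 (mod 25). 6 + 17 = 23; 23 = 0·25 + 23, so (6 + 67) mod 25 = 23.

Final answer: 23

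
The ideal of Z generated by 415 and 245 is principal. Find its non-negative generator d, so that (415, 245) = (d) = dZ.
In the PID Z, (a, b) is generated by gcd(a, b). Compute gcd(415, 245) with the extended Euclidean algorithm, tracking rows (r, s, t) with s·415 + t·245 = r:
  row A: (415, 1, 0)   [1·415 + 0·245 = 415]
  row B: (245, 0, 1)   [0·415 + 1·245 = 245]
  415 = 1·245 + 170   → row C = row A − 1·row B = (170, 1, −1)   [check: 1·415 − 1·245 = 170]
  245 = 1·170 + 75   → row D = row B − 1·row C = (75, −1, 2)   [check: −1·415 + 2·245 = 75]
  170 = 2·75 + 20   → row E = row C − 2·row D = (20, 3, −5)   [check: 3·415 − 5·245 = 20]
  75 = 3·20 + 15   → row F = row D − 3·row E = (15, −10, 17)   [check: −10·415 + 17·245 = 15]
  20 = 1·15 + 5   → row G = row E − 1·row F = (5, 13, −22)   [check: 13·415 − 22·245 = 5]
  15 = 3·5 + 0   → remainder 0, stop. gcd = 5 (last nonzero row G).
So gcd(415, 245) = 5, with Bézout identity 13·415 − 22·245 = 5. Containment (⊇): the Bézout identity exhibits 5 as an element of (415, 245), giving (5) ⊆ (415, 245). Containment (⊆): since 5 | 415 and 5 | 245 (415 = 5·83, 245 = 5·49), every Z-linear combination of 415 and 245 is divisible by 5, so (415, 245) ⊆ (5). Therefore (415, 245) = (5), d = 5.

Final answer: (415, 245) = (5); d = 5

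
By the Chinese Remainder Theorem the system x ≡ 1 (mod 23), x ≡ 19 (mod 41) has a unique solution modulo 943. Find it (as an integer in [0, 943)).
The moduli 23, 41 are pairwise coprime, so by the CRT there is a unique solution mod 23·41 = 943.
Solve by successive substitution. Start with x ≡ 1 (mod 23).
  Combine with x ≡ 19 (mod 41): write x = 1 + 23·t and require 1 + 23·t ≡ 19 (mod 41), i.e. 23·t ≡ 19 − 1 ≡ 18 (mod 41). Since 23^(−1) ≡ 25 (mod 41), t ≡ 25·18 ≡ 40 (mod 41). So x ≡ 1 + 23·40 = 921 (mod 943).
Unique solution in [0, 943): x = 921.

Final answer: x ≡ 921 (mod 943); the representative in [0, 943) is 921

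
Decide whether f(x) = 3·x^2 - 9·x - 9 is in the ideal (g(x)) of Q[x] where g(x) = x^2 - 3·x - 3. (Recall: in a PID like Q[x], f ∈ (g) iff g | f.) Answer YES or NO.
In Q[x] the ideal (g) consists of all multiples of g, so f ∈ (g) iff g | f, i.e. iff the remainder of f on division by g is 0. Divide f by g (g is monic, so eliminate the leading term of the running remainder at each step):
  leading term 3·x^2: subtract (3)·g(x) = 3·x^2 - 9·x - 9, leaving 0
The remainder is 0, so f(x) = g(x) · h(x) with h(x) = 3. Hence g | f, i.e. f ∈ (g).

Final answer: YES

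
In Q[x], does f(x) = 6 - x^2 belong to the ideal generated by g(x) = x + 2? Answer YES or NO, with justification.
In Q[x] the ideal (g) consists of all multiples of g, so f ∈ (g) iff g | f, i.e. iff the remainder of f on division by g is 0. Divide f by g (g is monic, so eliminate the leading term of the running remainder at each step):
  leading term -x^2: subtract (-x)·g(x) = -x^2 - 2·x, leaving 2·x + 6
  leading term 2·x: subtract (2)·g(x) = 2·x + 4, leaving 2
The remainder r(x) = 2 ≠ 0 (and deg r < deg g), so g ∤ f, i.e. f ∉ (g).

Final answer: NO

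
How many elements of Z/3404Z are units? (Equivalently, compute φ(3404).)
Z/3404Z has φ(3404) = 1584 units

An element a ∈ Z/3404Z is a unit iff gcd(a, 3404) = 1, so the number of units is φ(3404). φ is multiplicative, with φ(p^e) = p^e − p^(e−1). Factorise 3404 = 2^2 · 23 · 37. Then
  φ(3404) = (2^2 − 2^1) · (23 − 1) · (37 − 1) = 2 · 22 · 36 = 1584.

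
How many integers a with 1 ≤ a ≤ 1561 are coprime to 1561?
The number of a ∈ {1, ..., 1561} with gcd(a, 1561) = 1 is by definition Euler's totient φ(1561). φ is multiplicative, with φ(p^e) = p^e − p^(e−1). Factorise 1561 = 7 · 223. Then
  φ(1561) = (7 − 1) · (223 − 1) = 6 · 222 = 1332.
So there are 1332 such integers.

Final answer: 1332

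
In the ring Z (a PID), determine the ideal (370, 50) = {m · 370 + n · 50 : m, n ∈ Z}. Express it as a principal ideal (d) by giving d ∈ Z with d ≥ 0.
(370, 50) = (10); d = 10

In the PID Z, (a, b) is generated by gcd(a, b). Compute gcd(370, 50) with the extended Euclidean algorithm, tracking rows (r, s, t) with s·370 + t·50 = r:
  row A: (370, 1, 0)   [1·370 + 0·50 = 370]
  row B: (50, 0, 1)   [0·370 + 1·50 = 50]
  370 = 7·50 + 20   → row C = row A − 7·row B = (20, 1, −7)   [check: 1·370 − 7·50 = 20]
  50 = 2·20 + 10   → row D = row B − 2·row C = (10, −2, 15)   [check: −2·370 + 15·50 = 10]
  20 = 2·10 + 0   → remainder 0, stop. gcd = 10 (last nonzero row D).
So gcd(370, 50) = 10, with Bézout identity −2·370 + 15·50 = 10. Containment (⊇): the Bézout identity exhibits 10 as an element of (370, 50), giving (10) ⊆ (370, 50). Containment (⊆): since 10 | 370 and 10 | 50 (370 = 10·37, 50 = 10·5), every Z-linear combination of 370 and 50 is divisible by 10, so (370, 50) ⊆ (10). Therefore (370, 50) = (10), d = 10.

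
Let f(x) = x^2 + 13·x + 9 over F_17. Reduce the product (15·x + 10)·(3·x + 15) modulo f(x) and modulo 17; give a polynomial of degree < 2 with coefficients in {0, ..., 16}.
Multiply as integer polynomials: a · b = 45·x^2 + 255·x + 150. Reducing coefficients mod 17: a · b ≡ 11·x^2 + 14. Now divide by f(x) = x^2 + 13·x + 9 in F_17[x], eliminating the leading term at each step:
  leading term 11·x^2: subtract (11)·f(x) = 11·x^2 + 7·x + 14, leaving 10·x (coefficients mod 17)
The degree is now < 2, so this is the remainder. Hence a · b ≡ 10·x in F_17[x]/(f).

Final answer: a · b ≡ 10·x (mod f(x))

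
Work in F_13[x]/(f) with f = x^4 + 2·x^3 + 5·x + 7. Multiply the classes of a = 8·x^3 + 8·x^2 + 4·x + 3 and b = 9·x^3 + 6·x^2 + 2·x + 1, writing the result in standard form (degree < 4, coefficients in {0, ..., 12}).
a · b ≡ 4·x^3 + x^2 + 10·x + 7 (mod f(x))

Multiply as integer polynomials: a · b = 72·x^6 + 120·x^5 + 100·x^4 + 75·x^3 + 34·x^2 + 10·x + 3. Reducing coefficients mod 13: a · b ≡ 7·x^6 + 3·x^5 + 9·x^4 + 10·x^3 + 8·x^2 + 10·x + 3. Now divide by f(x) = x^4 + 2·x^3 + 5·x + 7 in F_13[x], eliminating the leading term at each step:
  leading term 7·x^6: subtract (7·x^2)·f(x) = 7·x^6 + x^5 + 9·x^3 + 10·x^2, leaving 2·x^5 + 9·x^4 + x^3 + 11·x^2 + 10·x + 3 (coefficients mod 13)
  leading term 2·x^5: subtract (2·x)·f(x) = 2·x^5 + 4·x^4 + 10·x^2 + x, leaving 5·x^4 + x^3 + x^2 + 9·x + 3 (coefficients mod 13)
  leading term 5·x^4: subtract (5)·f(x) = 5·x^4 + 10·x^3 + 12·x + 9, leaving 4·x^3 + x^2 + 10·x + 7 (coefficients mod 13)
The degree is now < 4, so this is the remainder. Hence a · b ≡ 4·x^3 + x^2 + 10·x + 7 in F_13[x]/(f).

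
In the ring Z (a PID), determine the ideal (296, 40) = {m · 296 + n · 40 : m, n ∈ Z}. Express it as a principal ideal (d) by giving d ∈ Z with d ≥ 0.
(296, 40) = (8); d = 8

In the PID Z, (a, b) is generated by gcd(a, b). Compute gcd(296, 40) with the extended Euclidean algorithm, tracking rows (r, s, t) with s·296 + t·40 = r:
  row A: (296, 1, 0)   [1·296 + 0·40 = 296]
  row B: (40, 0, 1)   [0·296 + 1·40 = 40]
  296 = 7·40 + 16   → row C = row A − 7·row B = (16, 1, −7)   [check: 1·296 − 7·40 = 16]
  40 = 2·16 + 8   → row D = row B − 2·row C = (8, −2, 15)   [check: −2·296 + 15·40 = 8]
  16 = 2·8 + 0   → remainder 0, stop. gcd = 8 (last nonzero row D).
So gcd(296, 40) = 8, with Bézout identity −2·296 + 15·40 = 8. Containment (⊇): the Bézout identity exhibits 8 as an element of (296, 40), giving (8) ⊆ (296, 40). Containment (⊆): since 8 | 296 and 8 | 40 (296 = 8·37, 40 = 8·5), every Z-linear combination of 296 and 40 is divisible by 8, so (296, 40) ⊆ (8). Therefore (296, 40) = (8), d = 8.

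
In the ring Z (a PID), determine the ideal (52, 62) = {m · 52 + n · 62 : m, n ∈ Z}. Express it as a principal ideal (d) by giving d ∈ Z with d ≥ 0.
In the PID Z, (a, b) is generated by gcd(a, b). Compute gcd(62, 52) with the extended Euclidean algorithm, tracking rows (r, s, t) with s·62 + t·52 = r:
  row A: (62, 1, 0)   [1·62 + 0·52 = 62]
  row B: (52, 0, 1)   [0·62 + 1·52 = 52]
  62 = 1·52 + 10   → row C = row A − 1·row B = (10, 1, −1)   [check: 1·62 − 1·52 = 10]
  52 = 5·10 + 2   → row D = row B − 5·row C = (2, −5, 6)   [check: −5·62 + 6·52 = 2]
  10 = 5·2 + 0   → remainder 0, stop. gcd = 2 (last nonzero row D).
So gcd(52, 62) = 2, with Bézout identity −5·62 + 6·52 = 2. Containment (⊇): the Bézout identity exhibits 2 as an element of (52, 62), giving (2) ⊆ (52, 62). Containment (⊆): since 2 | 52 and 2 | 62 (52 = 2·26, 62 = 2·31), every Z-linear combination of 52 and 62 is divisible by 2, so (52, 62) ⊆ (2). Therefore (52, 62) = (2), d = 2.

Final answer: (52, 62) = (2); d = 2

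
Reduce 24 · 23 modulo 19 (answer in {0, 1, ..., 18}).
Reduce the factors first: 24 ≡ 5, 23 ≡ 4 (mod 19), so 24 · 23 ≡ 5 · 4 (mod 19). 5 · 4 = 20. Dividing by 19: 20 = 1·19 + 1. So (24 · 23) mod 19 = 1.

Final answer: 1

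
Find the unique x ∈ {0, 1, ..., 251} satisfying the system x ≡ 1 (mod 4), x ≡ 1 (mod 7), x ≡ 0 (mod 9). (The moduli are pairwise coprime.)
x ≡ 225 (mod 252); the representative in [0, 252) is 225

The moduli 4, 7, 9 are pairwise coprime, so by the CRT there is a unique solution mod 4·7·9 = 252.
Solve by successive substitution. Start with x ≡ 1 (mod 4).
  Combine with x ≡ 1 (mod 7): write x = 1 + 4·t and require 1 + 4·t ≡ 1 (mod 7), i.e. 4·t ≡ 1 − 1 ≡ 0 (mod 7). Since 4^(−1) ≡ 2 (mod 7), t ≡ 2·0 ≡ 0 (mod 7). So x ≡ 1 + 4·0 = 1 (mod 28).
  Combine with x ≡ 0 (mod 9): write x = 1 + 28·t and require 1 + 28·t ≡ 0 (mod 9), i.e. 28·t ≡ 0 − 1 ≡ 8 (mod 9). Since 28^(−1) ≡ 1 (mod 9) (28 ≡ 1 (mod 9)), t ≡ 1·8 ≡ 8 (mod 9). So x ≡ 1 + 28·8 = 225 (mod 252).
Unique solution in [0, 252): x = 225.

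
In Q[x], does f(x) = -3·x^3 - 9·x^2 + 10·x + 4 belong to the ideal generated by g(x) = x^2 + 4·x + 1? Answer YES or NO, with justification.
NO

In Q[x] the ideal (g) consists of all multiples of g, so f ∈ (g) iff g | f, i.e. iff the remainder of f on division by g is 0. Divide f by g (g is monic, so eliminate the leading term of the running remainder at each step):
  leading term -3·x^3: subtract (-3·x)·g(x) = -3·x^3 - 12·x^2 - 3·x, leaving 3·x^2 + 13·x + 4
  leading term 3·x^2: subtract (3)·g(x) = 3·x^2 + 12·x + 3, leaving x + 1
The remainder r(x) = x + 1 ≠ 0 (and deg r < deg g), so g ∤ f, i.e. f ∉ (g).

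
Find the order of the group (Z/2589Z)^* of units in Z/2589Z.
|(Z/2589Z)^*| = 1724

(Z/2589Z)^* consists of the classes a with gcd(a, 2589) = 1, so its order is φ(2589). φ is multiplicative, with φ(p^e) = p^e − p^(e−1). Factorise 2589 = 3 · 863. Then
  φ(2589) = (3 − 1) · (863 − 1) = 2 · 862 = 1724.
Thus |(Z/2589Z)^*| = 1724.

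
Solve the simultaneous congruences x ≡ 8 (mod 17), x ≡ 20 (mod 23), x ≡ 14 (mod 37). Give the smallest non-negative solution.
The moduli 17, 23, 37 are pairwise coprime, so by the CRT there is a unique solution mod 17·23·37 = 14467.
Solve by successive substitution. Start with x ≡ 8 (mod 17).
  Combine with x ≡ 20 (mod 23): write x = 8 + 17·t and require 8 + 17·t ≡ 20 (mod 23), i.e. 17·t ≡ 20 − 8 ≡ 12 (mod 23). Since 17^(−1) ≡ 19 (mod 23), t ≡ 19·12 ≡ 21 (mod 23). So x ≡ 8 + 17·21 = 365 (mod 391).
  Combine with x ≡ 14 (mod 37): write x = 365 + 391·t and require 365 + 391·t ≡ 14 (mod 37), i.e. 391·t ≡ 14 − 365 ≡ 19 (mod 37). Since 391^(−1) ≡ 30 (mod 37) (391 ≡ 21 (mod 37)), t ≡ 30·19 ≡ 15 (mod 37). So x ≡ 365 + 391·15 = 6230 (mod 14467).
Unique solution in [0, 14467): x = 6230.

Final answer: x ≡ 6230 (mod 14467); the representative in [0, 14467) is 6230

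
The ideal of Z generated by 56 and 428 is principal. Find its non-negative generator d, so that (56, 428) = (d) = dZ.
(56, 428) = (4); d = 4

In the PID Z, (a, b) is generated by gcd(a, b). Compute gcd(428, 56) with the extended Euclidean algorithm, tracking rows (r, s, t) with s·428 + t·56 = r:
  row A: (428, 1, 0)   [1·428 + 0·56 = 428]
  row B: (56, 0, 1)   [0·428 + 1·56 = 56]
  428 = 7·56 + 36   → row C = row A − 7·row B = (36, 1, −7)   [check: 1·428 − 7·56 = 36]
  56 = 1·36 + 20   → row D = row B − 1·row C = (20, −1, 8)   [check: −1·428 + 8·56 = 20]
  36 = 1·20 + 16   → row E = row C − 1·row D = (16, 2, −15)   [check: 2·428 − 15·56 = 16]
  20 = 1·16 + 4   → row F = row D − 1·row E = (4, −3, 23)   [check: −3·428 + 23·56 = 4]
  16 = 4·4 + 0   → remainder 0, stop. gcd = 4 (last nonzero row F).
So gcd(56, 428) = 4, with Bézout identity −3·428 + 23·56 = 4. Containment (⊇): the Bézout identity exhibits 4 as an element of (56, 428), giving (4) ⊆ (56, 428). Containment (⊆): since 4 | 56 and 4 | 428 (56 = 4·14, 428 = 4·107), every Z-linear combination of 56 and 428 is divisible by 4, so (56, 428) ⊆ (4). Therefore (56, 428) = (4), d = 4.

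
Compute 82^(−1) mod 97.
Apply the extended Euclidean algorithm to (97, 82), tracking rows (r, s, t) with s·97 + t·82 = r. Each division r_prev = q·r_cur + r_new produces the new row as (previous row) − q·(current row):
  row A: (97, 1, 0)   [1·97 + 0·82 = 97]
  row B: (82, 0, 1)   [0·97 + 1·82 = 82]
  97 = 1·82 + 15   → row C = row A − 1·row B = (15, 1, −1)   [check: 1·97 − 1·82 = 15]
  82 = 5·15 + 7   → row D = row B − 5·row C = (7, −5, 6)   [check: −5·97 + 6·82 = 7]
  15 = 2·7 + 1   → row E = row C − 2·row D = (1, 11, −13)   [check: 11·97 − 13·82 = 1]
  7 = 7·1 + 0   → remainder 0, stop. gcd = 1 (last nonzero row E).
The gcd is 1, so 82 is invertible mod 97. The last nonzero row gives 11·97 − 13·82 = 1, so t = −13. So 82^(−1) ≡ −13 ≡ 84 (mod 97). Verify: 82 · 84 = 6888 ≡ 1 (mod 97). ✓

Final answer: 82^(−1) ≡ 84 (mod 97)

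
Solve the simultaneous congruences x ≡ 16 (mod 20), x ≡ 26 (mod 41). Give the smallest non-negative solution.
x ≡ 436 (mod 820); the representative in [0, 820) is 436

The moduli 20, 41 are pairwise coprime, so by the CRT there is a unique solution mod 20·41 = 820.
Solve by successive substitution. Start with x ≡ 16 (mod 20).
  Combine with x ≡ 26 (mod 41): write x = 16 + 20·t and require 16 + 20·t ≡ 26 (mod 41), i.e. 20·t ≡ 26 − 16 ≡ 10 (mod 41). Since 20^(−1) ≡ 39 (mod 41), t ≡ 39·10 ≡ 21 (mod 41). So x ≡ 16 + 20·21 = 436 (mod 820).
Unique solution in [0, 820): x = 436.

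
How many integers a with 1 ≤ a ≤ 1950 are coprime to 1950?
The number of a ∈ {1, ..., 1950} with gcd(a, 1950) = 1 is by definition Euler's totient φ(1950). φ is multiplicative, with φ(p^e) = p^e − p^(e−1). Factorise 1950 = 2 · 3 · 5^2 · 13. Then
  φ(1950) = (2 − 1) · (3 − 1) · (5^2 − 5^1) · (13 − 1) = 1 · 2 · 20 · 12 = 480.
So there are 480 such integers.

Final answer: 480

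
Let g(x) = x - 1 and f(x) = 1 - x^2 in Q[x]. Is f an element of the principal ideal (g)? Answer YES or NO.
YES

In Q[x] the ideal (g) consists of all multiples of g, so f ∈ (g) iff g | f, i.e. iff the remainder of f on division by g is 0. Divide f by g (g is monic, so eliminate the leading term of the running remainder at each step):
  leading term -x^2: subtract (-x)·g(x) = -x^2 + x, leaving 1 - x
  leading term -x: subtract (-1)·g(x) = 1 - x, leaving 0
The remainder is 0, so f(x) = g(x) · h(x) with h(x) = -x - 1. Hence g | f, i.e. f ∈ (g).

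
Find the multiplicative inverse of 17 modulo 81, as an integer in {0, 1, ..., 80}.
17^(−1) ≡ 62 (mod 81)

Apply the extended Euclidean algorithm to (81, 17), tracking rows (r, s, t) with s·81 + t·17 = r. Each division r_prev = q·r_cur + r_new produces the new row as (previous row) − q·(current row):
  row A: (81, 1, 0)   [1·81 + 0·17 = 81]
  row B: (17, 0, 1)   [0·81 + 1·17 = 17]
  81 = 4·17 + 13   → row C = row A − 4·row B = (13, 1, −4)   [check: 1·81 − 4·17 = 13]
  17 = 1·13 + 4   → row D = row B − 1·row C = (4, −1, 5)   [check: −1·81 + 5·17 = 4]
  13 = 3·4 + 1   → row E = row C − 3·row D = (1, 4, −19)   [check: 4·81 − 19·17 = 1]
  4 = 4·1 + 0   → remainder 0, stop. gcd = 1 (last nonzero row E).
The gcd is 1, so 17 is invertible mod 81. The last nonzero row gives 4·81 − 19·17 = 1, so t = −19. So 17^(−1) ≡ −19 ≡ 62 (mod 81). Verify: 17 · 62 = 1054 ≡ 1 (mod 81). ✓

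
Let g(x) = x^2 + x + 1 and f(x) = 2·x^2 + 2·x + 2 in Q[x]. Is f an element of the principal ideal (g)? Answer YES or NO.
In Q[x] the ideal (g) consists of all multiples of g, so f ∈ (g) iff g | f, i.e. iff the remainder of f on division by g is 0. Divide f by g (g is monic, so eliminate the leading term of the running remainder at each step):
  leading term 2·x^2: subtract (2)·g(x) = 2·x^2 + 2·x + 2, leaving 0
The remainder is 0, so f(x) = g(x) · h(x) with h(x) = 2. Hence g | f, i.e. f ∈ (g).

Final answer: YES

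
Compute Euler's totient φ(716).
φ(716) = 356

φ is multiplicative, with φ(p^e) = p^e − p^(e−1). Factorise 716 = 2^2 · 179. Then
  φ(716) = (2^2 − 2^1) · (179 − 1) = 2 · 178 = 356.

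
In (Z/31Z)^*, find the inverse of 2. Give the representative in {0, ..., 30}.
2^(−1) ≡ 16 (mod 31)

Apply the extended Euclidean algorithm to (31, 2), tracking rows (r, s, t) with s·31 + t·2 = r. Each division r_prev = q·r_cur + r_new produces the new row as (previous row) − q·(current row):
  row A: (31, 1, 0)   [1·31 + 0·2 = 31]
  row B: (2, 0, 1)   [0·31 + 1·2 = 2]
  31 = 15·2 + 1   → row C = row A − 15·row B = (1, 1, −15)   [check: 1·31 − 15·2 = 1]
  2 = 2·1 + 0   → remainder 0, stop. gcd = 1 (last nonzero row C).
The gcd is 1, so 2 is invertible mod 31. The last nonzero row gives 1·31 − 15·2 = 1, so t = −15. So 2^(−1) ≡ −15 ≡ 16 (mod 31). Verify: 2 · 16 = 32 ≡ 1 (mod 31). ✓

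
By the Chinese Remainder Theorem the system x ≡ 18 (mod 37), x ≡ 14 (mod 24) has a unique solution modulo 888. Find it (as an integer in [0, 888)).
The moduli 37, 24 are pairwise coprime, so by the CRT there is a unique solution mod 37·24 = 888.
Solve by successive substitution. Start with x ≡ 18 (mod 37).
  Combine with x ≡ 14 (mod 24): write x = 18 + 37·t and require 18 + 37·t ≡ 14 (mod 24), i.e. 37·t ≡ 14 − 18 ≡ 20 (mod 24). Since 37^(−1) ≡ 13 (mod 24) (37 ≡ 13 (mod 24)), t ≡ 13·20 ≡ 20 (mod 24). So x ≡ 18 + 37·20 = 758 (mod 888).
Unique solution in [0, 888): x = 758.

Final answer: x ≡ 758 (mod 888); the representative in [0, 888) is 758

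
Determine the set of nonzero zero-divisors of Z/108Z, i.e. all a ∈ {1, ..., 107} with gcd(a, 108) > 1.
nonzero zero-divisors of Z/108Z = {2, 3, 4, 6, 8, 9, 10, 12, 14, 15, 16, 18, 20, 21, 22, 24, 26, 27, 28, 30, 32, 33, 34, 36, 38, 39, 40, 42, 44, 45, 46, 48, 50, 51, 52, 54, 56, 57, 58, 60, 62, 63, 64, 66, 68, 69, 70, 72, 74, 75, 76, 78, 80, 81, 82, 84, 86, 87, 88, 90, 92, 93, 94, 96, 98, 99, 100, 102, 104, 105, 106}

An element a ∈ Z/108Z (with a ≠ 0) is a zero-divisor iff gcd(a, 108) > 1 (because a is a unit precisely when gcd(a, n) = 1, and in Z/nZ every nonzero, non-unit element is a zero-divisor). Scan a = 1, ..., 107 and keep those with gcd(a, 108) > 1:
  gcd(2, 108) = 2, gcd(3, 108) = 3, gcd(4, 108) = 4, gcd(6, 108) = 6, gcd(8, 108) = 4, gcd(9, 108) = 9, gcd(10, 108) = 2, gcd(12, 108) = 12, gcd(14, 108) = 2, gcd(15, 108) = 3, gcd(16, 108) = 4, gcd(18, 108) = 18, gcd(20, 108) = 4, gcd(21, 108) = 3, gcd(22, 108) = 2, gcd(24, 108) = 12, gcd(26, 108) = 2, gcd(27, 108) = 27, gcd(28, 108) = 4, gcd(30, 108) = 6, gcd(32, 108) = 4, gcd(33, 108) = 3, gcd(34, 108) = 2, gcd(36, 108) = 36, gcd(38, 108) = 2, gcd(39, 108) = 3, gcd(40, 108) = 4, gcd(42, 108) = 6, gcd(44, 108) = 4, gcd(45, 108) = 9, gcd(46, 108) = 2, gcd(48, 108) = 12, gcd(50, 108) = 2, gcd(51, 108) = 3, gcd(52, 108) = 4, gcd(54, 108) = 54, gcd(56, 108) = 4, gcd(57, 108) = 3, gcd(58, 108) = 2, gcd(60, 108) = 12, gcd(62, 108) = 2, gcd(63, 108) = 9, gcd(64, 108) = 4, gcd(66, 108) = 6, gcd(68, 108) = 4, gcd(69, 108) = 3, gcd(70, 108) = 2, gcd(72, 108) = 36, gcd(74, 108) = 2, gcd(75, 108) = 3, gcd(76, 108) = 4, gcd(78, 108) = 6, gcd(80, 108) = 4, gcd(81, 108) = 27, gcd(82, 108) = 2, gcd(84, 108) = 12, gcd(86, 108) = 2, gcd(87, 108) = 3, gcd(88, 108) = 4, gcd(90, 108) = 18, gcd(92, 108) = 4, gcd(93, 108) = 3, gcd(94, 108) = 2, gcd(96, 108) = 12, gcd(98, 108) = 2, gcd(99, 108) = 9, gcd(100, 108) = 4, gcd(102, 108) = 6, gcd(104, 108) = 4, gcd(105, 108) = 3, gcd(106, 108) = 2.
All other a ∈ {1, ..., 107} have gcd(a, 108) = 1 and are units. So the nonzero zero-divisors are exactly the 71 values of a appearing in this scan.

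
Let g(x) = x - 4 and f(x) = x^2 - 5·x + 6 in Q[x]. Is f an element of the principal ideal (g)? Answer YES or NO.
In Q[x] the ideal (g) consists of all multiples of g, so f ∈ (g) iff g | f, i.e. iff the remainder of f on division by g is 0. Divide f by g (g is monic, so eliminate the leading term of the running remainder at each step):
  leading term x^2: subtract (x)·g(x) = x^2 - 4·x, leaving 6 - x
  leading term -x: subtract (-1)·g(x) = 4 - x, leaving 2
The remainder r(x) = 2 ≠ 0 (and deg r < deg g), so g ∤ f, i.e. f ∉ (g).

Final answer: NO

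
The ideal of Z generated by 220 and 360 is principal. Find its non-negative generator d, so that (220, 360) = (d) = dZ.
In the PID Z, (a, b) is generated by gcd(a, b). Compute gcd(360, 220) with the extended Euclidean algorithm, tracking rows (r, s, t) with s·360 + t·220 = r:
  row A: (360, 1, 0)   [1·360 + 0·220 = 360]
  row B: (220, 0, 1)   [0·360 + 1·220 = 220]
  360 = 1·220 + 140   → row C = row A − 1·row B = (140, 1, −1)   [check: 1·360 − 1·220 = 140]
  220 = 1·140 + 80   → row D = row B − 1·row C = (80, −1, 2)   [check: −1·360 + 2·220 = 80]
  140 = 1·80 + 60   → row E = row C − 1·row D = (60, 2, −3)   [check: 2·360 − 3·220 = 60]
  80 = 1·60 + 20   → row F = row D − 1·row E = (20, −3, 5)   [check: −3·360 + 5·220 = 20]
  60 = 3·20 + 0   → remainder 0, stop. gcd = 20 (last nonzero row F).
So gcd(220, 360) = 20, with Bézout identity −3·360 + 5·220 = 20. Containment (⊇): the Bézout identity exhibits 20 as an element of (220, 360), giving (20) ⊆ (220, 360). Containment (⊆): since 20 | 220 and 20 | 360 (220 = 20·11, 360 = 20·18), every Z-linear combination of 220 and 360 is divisible by 20, so (220, 360) ⊆ (20). Therefore (220, 360) = (20), d = 20.

Final answer: (220, 360) = (20); d = 20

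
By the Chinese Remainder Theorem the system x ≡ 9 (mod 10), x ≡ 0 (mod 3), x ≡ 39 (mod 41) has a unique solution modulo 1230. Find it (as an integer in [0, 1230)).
The moduli 10, 3, 41 are pairwise coprime, so by the CRT there is a unique solution mod 10·3·41 = 1230.
Solve by successive substitution. Start with x ≡ 9 (mod 10).
  Combine with x ≡ 0 (mod 3): write x = 9 + 10·t and require 9 + 10·t ≡ 0 (mod 3), i.e. 10·t ≡ 0 − 9 ≡ 0 (mod 3). Since 10^(−1) ≡ 1 (mod 3) (10 ≡ 1 (mod 3)), t ≡ 1·0 ≡ 0 (mod 3). So x ≡ 9 + 10·0 = 9 (mod 30).
  Combine with x ≡ 39 (mod 41): write x = 9 + 30·t and require 9 + 30·t ≡ 39 (mod 41), i.e. 30·t ≡ 39 − 9 ≡ 30 (mod 41). Since 30^(−1) ≡ 26 (mod 41), t ≡ 26·30 ≡ 1 (mod 41). So x ≡ 9 + 30·1 = 39 (mod 1230).
Unique solution in [0, 1230): x = 39.

Final answer: x ≡ 39 (mod 1230); the representative in [0, 1230) is 39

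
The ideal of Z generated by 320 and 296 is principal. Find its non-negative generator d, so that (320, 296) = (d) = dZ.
In the PID Z, (a, b) is generated by gcd(a, b). Compute gcd(320, 296) with the extended Euclidean algorithm, tracking rows (r, s, t) with s·320 + t·296 = r:
  row A: (320, 1, 0)   [1·320 + 0·296 = 320]
  row B: (296, 0, 1)   [0·320 + 1·296 = 296]
  320 = 1·296 + 24   → row C = row A − 1·row B = (24, 1, −1)   [check: 1·320 − 1·296 = 24]
  296 = 12·24 + 8   → row D = row B − 12·row C = (8, −12, 13)   [check: −12·320 + 13·296 = 8]
  24 = 3·8 + 0   → remainder 0, stop. gcd = 8 (last nonzero row D).
So gcd(320, 296) = 8, with Bézout identity −12·320 + 13·296 = 8. Containment (⊇): the Bézout identity exhibits 8 as an element of (320, 296), giving (8) ⊆ (320, 296). Containment (⊆): since 8 | 320 and 8 | 296 (320 = 8·40, 296 = 8·37), every Z-linear combination of 320 and 296 is divisible by 8, so (320, 296) ⊆ (8). Therefore (320, 296) = (8), d = 8.

Final answer: (320, 296) = (8); d = 8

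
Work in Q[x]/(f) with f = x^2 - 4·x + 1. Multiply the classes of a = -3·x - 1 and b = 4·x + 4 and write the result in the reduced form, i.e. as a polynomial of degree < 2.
a · b ≡ 8 - 64·x (mod f(x))

First multiply in Q[x] without reducing: a · b = -12·x^2 - 16·x - 4. Now divide by f(x) = x^2 - 4·x + 1, eliminating the leading term at each step:
  leading term -12·x^2: subtract (-12)·f(x) = -12·x^2 + 48·x - 12, leaving 8 - 64·x
The degree is now < 2, so this is the remainder. Hence a · b ≡ 8 - 64·x in Q[x]/(f).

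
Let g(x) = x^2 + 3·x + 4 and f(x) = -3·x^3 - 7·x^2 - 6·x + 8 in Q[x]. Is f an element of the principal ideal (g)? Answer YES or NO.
YES

In Q[x] the ideal (g) consists of all multiples of g, so f ∈ (g) iff g | f, i.e. iff the remainder of f on division by g is 0. Divide f by g (g is monic, so eliminate the leading term of the running remainder at each step):
  leading term -3·x^3: subtract (-3·x)·g(x) = -3·x^3 - 9·x^2 - 12·x, leaving 2·x^2 + 6·x + 8
  leading term 2·x^2: subtract (2)·g(x) = 2·x^2 + 6·x + 8, leaving 0
The remainder is 0, so f(x) = g(x) · h(x) with h(x) = 2 - 3·x. Hence g | f, i.e. f ∈ (g).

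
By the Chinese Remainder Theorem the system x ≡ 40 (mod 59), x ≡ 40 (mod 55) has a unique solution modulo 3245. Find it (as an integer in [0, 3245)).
x ≡ 40 (mod 3245); the representative in [0, 3245) is 40

The moduli 59, 55 are pairwise coprime, so by the CRT there is a unique solution mod 59·55 = 3245.
Solve by successive substitution. Start with x ≡ 40 (mod 59).
  Combine with x ≡ 40 (mod 55): write x = 40 + 59·t and require 40 + 59·t ≡ 40 (mod 55), i.e. 59·t ≡ 40 − 40 ≡ 0 (mod 55). Since 59^(−1) ≡ 14 (mod 55) (59 ≡ 4 (mod 55)), t ≡ 14·0 ≡ 0 (mod 55). So x ≡ 40 + 59·0 = 40 (mod 3245).
Unique solution in [0, 3245): x = 40.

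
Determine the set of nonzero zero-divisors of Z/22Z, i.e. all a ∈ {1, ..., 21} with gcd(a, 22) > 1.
nonzero zero-divisors of Z/22Z = {2, 4, 6, 8, 10, 11, 12, 14, 16, 18, 20}

An element a ∈ Z/22Z (with a ≠ 0) is a zero-divisor iff gcd(a, 22) > 1 (because a is a unit precisely when gcd(a, n) = 1, and in Z/nZ every nonzero, non-unit element is a zero-divisor). Scan a = 1, ..., 21 and keep those with gcd(a, 22) > 1:
  gcd(2, 22) = 2, gcd(4, 22) = 2, gcd(6, 22) = 2, gcd(8, 22) = 2, gcd(10, 22) = 2, gcd(11, 22) = 11, gcd(12, 22) = 2, gcd(14, 22) = 2, gcd(16, 22) = 2, gcd(18, 22) = 2, gcd(20, 22) = 2.
All other a ∈ {1, ..., 21} have gcd(a, 22) = 1 and are units. So the nonzero zero-divisors are exactly the 11 values of a appearing in this scan.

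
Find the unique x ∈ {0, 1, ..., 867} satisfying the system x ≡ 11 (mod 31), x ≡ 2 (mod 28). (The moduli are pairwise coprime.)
x ≡ 786 (mod 868); the representative in [0, 868) is 786

The moduli 31, 28 are pairwise coprime, so by the CRT there is a unique solution mod 31·28 = 868.
Solve by successive substitution. Start with x ≡ 11 (mod 31).
  Combine with x ≡ 2 (mod 28): write x = 11 + 31·t and require 11 + 31·t ≡ 2 (mod 28), i.e. 31·t ≡ 2 − 11 ≡ 19 (mod 28). Since 31^(−1) ≡ 19 (mod 28) (31 ≡ 3 (mod 28)), t ≡ 19·19 ≡ 25 (mod 28). So x ≡ 11 + 31·25 = 786 (mod 868).
Unique solution in [0, 868): x = 786.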